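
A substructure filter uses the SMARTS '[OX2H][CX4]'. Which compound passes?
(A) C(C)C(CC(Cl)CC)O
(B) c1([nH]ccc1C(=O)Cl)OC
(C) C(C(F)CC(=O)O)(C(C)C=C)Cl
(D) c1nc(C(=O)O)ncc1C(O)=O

A

[OX2H][CX4] describes a hydroxyl oxygen bound to an sp3 (X4) carbon (an aliphatic alcohol).
(A) contains a hydroxyl group (-OH), which satisfies every atom and bond constraint.
(B) has a methoxy ether (-OCH3) but the oxygen has H0 (ether), not H1.
(C) has a carboxylic acid group (-C(=O)OH) but the -OH is on a CX3 carbonyl carbon, not a CX4 carbon.
(D) has a carboxylic acid group (-C(=O)OH) but the -OH is on a CX3 carbonyl carbon, not a CX4 carbon.
So the answer is (A).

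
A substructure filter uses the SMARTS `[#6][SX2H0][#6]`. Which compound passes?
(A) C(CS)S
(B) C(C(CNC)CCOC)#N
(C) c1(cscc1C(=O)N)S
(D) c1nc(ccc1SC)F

D

[#6][SX2H0][#6] describes an aliphatic sulfur bridging two carbons with no H on the sulfur (a thioether).
(A) has a thiol (-SH) but the sulfur has H1, not H0 bridging two carbons.
(B) has a methoxy ether (-OCH3) but the bridging atom is O, not S.
(C) has a thiol (-SH) but the sulfur has H1, not H0 bridging two carbons.
(D) contains a methylthio ether (-SCH3), which satisfies every atom and bond constraint.
So the answer is (D).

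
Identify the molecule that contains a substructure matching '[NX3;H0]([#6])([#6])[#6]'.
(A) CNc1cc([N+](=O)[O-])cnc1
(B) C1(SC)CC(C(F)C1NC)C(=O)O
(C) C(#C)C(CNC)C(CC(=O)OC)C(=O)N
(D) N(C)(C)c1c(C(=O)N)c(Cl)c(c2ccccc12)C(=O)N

D

[NX3;H0]([#6])([#6])[#6] describes a trivalent nitrogen with no H, bonded to three carbons (a tertiary amine).
(A) has an N-methylamino group (-NHCH3) but the nitrogen still has one H (H1), not H0.
(B) has an N-methylamino group (-NHCH3) but the nitrogen still has one H (H1), not H0.
(C) has an N-methylamino group (-NHCH3) but the nitrogen still has one H (H1), not H0.
(D) contains a dimethylamino group (-N(CH3)2), which satisfies every atom and bond constraint.
So the answer is (D).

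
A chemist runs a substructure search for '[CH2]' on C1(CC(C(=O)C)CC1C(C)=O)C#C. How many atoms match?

2

Check the 13 heavy atoms by environment: 4× C (H1) → no; 2× C (H2) → match; 3× C (H0) → no; 2× O (H0) → no; 2× C (H3) → no.
That gives 2 matching atoms.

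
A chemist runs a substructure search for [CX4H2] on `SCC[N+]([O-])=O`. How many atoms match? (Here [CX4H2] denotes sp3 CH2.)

The query [CX4H2] means: sp3 carbon (X4) with exactly two hydrogens.
Check the 6 heavy atoms by environment: 2× C (H2, X4) → match; 1× S (H1, X2) → no; 1× N (charge +1, H0, X3) → no; 1× O (charge -1, H0, X1) → no; 1× O (H0, X1) → no.
That gives 2 matching atoms.

2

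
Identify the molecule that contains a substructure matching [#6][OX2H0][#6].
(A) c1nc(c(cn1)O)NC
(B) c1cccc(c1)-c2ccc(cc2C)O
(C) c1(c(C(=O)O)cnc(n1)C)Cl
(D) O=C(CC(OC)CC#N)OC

D

[#6][OX2H0][#6] describes an aliphatic oxygen bridging two carbons with no H on the oxygen (an ether).
(A) has a hydroxyl group (-OH) but the oxygen has H1, not H0 bridging two carbons.
(B) has a hydroxyl group (-OH) but the oxygen has H1, not H0 bridging two carbons.
(C) has a carboxylic acid group (-C(=O)OH) but the -OH oxygen has H1; the =O is OX1, not OX2.
(D) contains a methoxy ether (-OCH3), which satisfies every atom and bond constraint.
So the answer is (D).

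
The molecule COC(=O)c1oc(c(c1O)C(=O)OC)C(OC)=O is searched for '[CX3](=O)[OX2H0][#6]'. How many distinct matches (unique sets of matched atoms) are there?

[CX3](=O)[OX2H0][#6] is the SMARTS for an ester: a carbonyl carbon bonded to an oxygen that is itself bonded to carbon (no H on that O).
The molecule carries 3 separate instances of a methyl-ester group (-C(=O)OCH3) meeting every constraint; each maps to a distinct set of atoms, giving 3 matches.

3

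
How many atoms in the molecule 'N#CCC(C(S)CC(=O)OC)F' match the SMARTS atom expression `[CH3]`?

1

Check the 12 heavy atoms by environment: 2× C (H2) → no; 2× C (H1) → no; 1× S (H1) → no; 2× C (H0) → no; 1× N (H0) → no; 2× O (H0) → no; 1× C (H3) → match; 1× F (H0) → no.
That gives 1 matching atom.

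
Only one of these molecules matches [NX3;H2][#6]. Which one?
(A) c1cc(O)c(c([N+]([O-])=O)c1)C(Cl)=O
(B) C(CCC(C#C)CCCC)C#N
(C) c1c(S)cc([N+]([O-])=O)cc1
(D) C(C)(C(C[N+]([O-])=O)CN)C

D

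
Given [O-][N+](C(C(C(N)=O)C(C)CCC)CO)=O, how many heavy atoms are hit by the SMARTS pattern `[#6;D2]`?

3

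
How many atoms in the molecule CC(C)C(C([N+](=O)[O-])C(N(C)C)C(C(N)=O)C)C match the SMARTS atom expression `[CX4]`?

Check the 18 heavy atoms by environment: 11× C (X4) → match; 2× N (X3) → no; 1× C (X3) → no; 2× O (X1) → no; 1× N (charge +1, X3) → no; 1× O (charge -1, X1) → no.
That gives 11 matching atoms.

11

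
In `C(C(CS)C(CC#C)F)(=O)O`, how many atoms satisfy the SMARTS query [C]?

The query [C] means: uppercase C matches aliphatic (non-aromatic) carbon only.
Check the 11 heavy atoms by environment: 7× C → match; 1× F → no; 1× S → no; 2× O → no.
That gives 7 matching atoms.

7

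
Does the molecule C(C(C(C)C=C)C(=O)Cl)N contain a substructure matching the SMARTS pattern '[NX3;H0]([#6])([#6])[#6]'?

The pattern [NX3;H0]([#6])([#6])[#6] describes a trivalent nitrogen with no H, bonded to three carbons — a tertiary amine.
The closest candidate here is a primary amino group (-NH2), but the nitrogen has H2, not H0 with three carbons. No other fragment satisfies the full query, so there is no match.

No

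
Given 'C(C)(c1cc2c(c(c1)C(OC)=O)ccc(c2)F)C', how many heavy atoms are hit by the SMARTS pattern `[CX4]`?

4

Check the 18 heavy atoms by environment: 10× c (aromatic, X3) → no; 1× C (X3) → no; 1× O (X1) → no; 1× O (X2) → no; 4× C (X4) → match; 1× F (X1) → no.
That gives 4 matching atoms.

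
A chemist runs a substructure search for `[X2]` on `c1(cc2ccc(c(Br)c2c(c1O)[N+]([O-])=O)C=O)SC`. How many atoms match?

2

Check the 19 heavy atoms by environment: 10× c (aromatic, X3) → no; 1× C (X3) → no; 2× O (X1) → no; 1× N (charge +1, X3) → no; 1× O (charge -1, X1) → no; 1× O (X2) → match; 1× Br (X1) → no; 1× S (X2) → match; 1× C (X4) → no.
Summing the matching environments: 1 + 1 = 2 matching atoms.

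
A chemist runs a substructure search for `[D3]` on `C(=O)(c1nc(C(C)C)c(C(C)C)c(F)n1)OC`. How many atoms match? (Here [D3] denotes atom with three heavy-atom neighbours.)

Check the 17 heavy atoms by environment: 2× n (aromatic, D2) → no; 4× c (aromatic, D3) → match; 3× C (D3) → match; 5× C (D1) → no; 1× O (D1) → no; 1× O (D2) → no; 1× F (D1) → no.
Summing the matching environments: 4 + 3 = 7 matching atoms.

7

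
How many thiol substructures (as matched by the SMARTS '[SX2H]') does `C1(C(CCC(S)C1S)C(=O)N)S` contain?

3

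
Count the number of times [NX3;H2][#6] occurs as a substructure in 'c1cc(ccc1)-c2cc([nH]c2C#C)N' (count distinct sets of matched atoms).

[NX3;H2][#6] is the SMARTS for a primary amine: a trivalent nitrogen with two H attached to carbon.
Exactly one fragment in the molecule meets all constraints, giving 1 match.

1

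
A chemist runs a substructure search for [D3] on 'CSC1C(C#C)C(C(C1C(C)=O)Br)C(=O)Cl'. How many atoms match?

7

The query [D3] means: atom with exactly three heavy-atom neighbours.
Check the 16 heavy atoms by environment: 7× C (D3) → match; 2× O (D1) → no; 3× C (D1) → no; 1× Cl (D1) → no; 1× Br (D1) → no; 1× S (D2) → no; 1× C (D2) → no.
That gives 7 matching atoms.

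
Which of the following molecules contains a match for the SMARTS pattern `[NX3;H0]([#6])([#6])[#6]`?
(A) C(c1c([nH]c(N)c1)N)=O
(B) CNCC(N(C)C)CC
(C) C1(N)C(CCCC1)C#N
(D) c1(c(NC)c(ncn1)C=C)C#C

[NX3;H0]([#6])([#6])[#6] describes a trivalent nitrogen with no H, bonded to three carbons (a tertiary amine).
(A) has a primary amino group (-NH2) but the nitrogen has H2, not H0 with three carbons.
(B) contains a dimethylamino group (-N(CH3)2), which satisfies every atom and bond constraint.
(C) has a primary amino group (-NH2) but the nitrogen has H2, not H0 with three carbons.
(D) has an N-methylamino group (-NHCH3) but the nitrogen still has one H (H1), not H0.
So the answer is (B).

B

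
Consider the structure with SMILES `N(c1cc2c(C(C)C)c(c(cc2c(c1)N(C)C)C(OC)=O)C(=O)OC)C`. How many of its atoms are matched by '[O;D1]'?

2

The query [O;D1] means: aliphatic oxygen bonded to exactly one heavy atom.
Check the 26 heavy atoms by environment: 7× c (aromatic, D3) → no; 3× c (aromatic, D2) → no; 1× N (D3) → no; 7× C (D1) → no; 3× C (D3) → no; 2× O (D1) → match; 2× O (D2) → no; 1× N (D2) → no.
That gives 2 matching atoms.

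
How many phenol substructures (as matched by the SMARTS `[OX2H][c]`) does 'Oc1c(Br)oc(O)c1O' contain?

3

[OX2H][c] is the SMARTS for a phenol: a hydroxyl oxygen attached to an aromatic carbon.
The molecule carries 3 separate instances of a hydroxyl group (-OH) meeting every constraint; each maps to a distinct set of atoms, giving 3 matches.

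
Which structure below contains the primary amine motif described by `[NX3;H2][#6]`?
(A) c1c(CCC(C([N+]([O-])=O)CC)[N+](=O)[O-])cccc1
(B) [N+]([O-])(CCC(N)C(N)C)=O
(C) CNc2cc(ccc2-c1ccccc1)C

B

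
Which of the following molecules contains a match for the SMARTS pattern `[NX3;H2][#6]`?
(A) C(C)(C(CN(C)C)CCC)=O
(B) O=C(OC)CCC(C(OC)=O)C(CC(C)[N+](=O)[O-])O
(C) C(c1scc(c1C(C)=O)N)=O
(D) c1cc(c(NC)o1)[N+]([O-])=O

C

[NX3;H2][#6] describes a trivalent nitrogen with two H attached to carbon (a primary amine).
(A) has a dimethylamino group (-N(CH3)2) but the nitrogen has H0, not H2.
(B) has a nitro group (-[N+](=O)[O-]) but the nitrogen is [N+] with no H, not NX3H2.
(C) contains a primary amino group (-NH2), which satisfies every atom and bond constraint.
(D) has a nitro group (-[N+](=O)[O-]) but the nitrogen is [N+] with no H, not NX3H2.
So the answer is (C).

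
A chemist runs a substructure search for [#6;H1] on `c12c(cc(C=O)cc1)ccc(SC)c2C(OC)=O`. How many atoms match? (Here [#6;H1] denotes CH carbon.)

The query [#6;H1] means: any carbon bearing exactly one hydrogen.
Check the 18 heavy atoms by environment: 5× c (aromatic, H0) → no; 5× c (aromatic, H1) → match; 1× C (H1) → match; 3× O (H0) → no; 1× C (H0) → no; 2× C (H3) → no; 1× S (H0) → no.
Summing the matching environments: 5 + 1 = 6 matching atoms.

6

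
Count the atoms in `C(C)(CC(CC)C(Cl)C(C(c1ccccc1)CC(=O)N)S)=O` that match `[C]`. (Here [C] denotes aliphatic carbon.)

Check the 22 heavy atoms by environment: 11× C → match; 2× O → no; 6× c (aromatic) → no; 1× S → no; 1× N → no; 1× Cl → no.
That gives 11 matching atoms.

11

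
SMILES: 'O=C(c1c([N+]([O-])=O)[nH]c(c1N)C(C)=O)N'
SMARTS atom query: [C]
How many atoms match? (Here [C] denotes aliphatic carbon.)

3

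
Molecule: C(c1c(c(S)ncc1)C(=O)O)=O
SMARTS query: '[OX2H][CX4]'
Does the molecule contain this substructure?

No

The pattern [OX2H][CX4] describes a hydroxyl oxygen bound to an sp3 (X4) carbon — an aliphatic alcohol.
The closest candidate here is a carboxylic acid group (-C(=O)OH), but the -OH is on a CX3 carbonyl carbon, not a CX4 carbon. No other fragment satisfies the full query, so there is no match.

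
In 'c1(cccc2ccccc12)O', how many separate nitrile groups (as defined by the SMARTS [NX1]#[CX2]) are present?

[NX1]#[CX2] is the SMARTS for a nitrile: a nitrogen triple-bonded to a two-connected carbon.
No fragment in the molecule satisfies every constraint, giving 0 matches.

0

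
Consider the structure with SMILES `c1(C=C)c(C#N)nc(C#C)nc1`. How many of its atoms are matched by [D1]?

3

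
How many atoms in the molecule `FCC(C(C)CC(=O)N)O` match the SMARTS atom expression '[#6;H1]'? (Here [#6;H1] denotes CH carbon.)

2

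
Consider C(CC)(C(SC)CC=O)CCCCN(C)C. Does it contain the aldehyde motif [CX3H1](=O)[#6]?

Yes

The pattern [CX3H1](=O)[#6] describes an sp2 carbon with one H, double-bonded to O and single-bonded to carbon — an aldehyde.
The molecule carries an aldehyde (-CHO), whose atoms satisfy every constraint of the query, so the pattern matches.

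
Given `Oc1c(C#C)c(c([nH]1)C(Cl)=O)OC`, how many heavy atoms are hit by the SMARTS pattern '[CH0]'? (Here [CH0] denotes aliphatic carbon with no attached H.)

The query [CH0] means: aliphatic carbon with no attached hydrogen.
Check the 13 heavy atoms by environment: 1× n (aromatic, H1) → no; 4× c (aromatic, H0) → no; 2× O (H0) → no; 1× C (H3) → no; 1× O (H1) → no; 2× C (H0) → match; 1× Cl (H0) → no; 1× C (H1) → no.
That gives 2 matching atoms.

2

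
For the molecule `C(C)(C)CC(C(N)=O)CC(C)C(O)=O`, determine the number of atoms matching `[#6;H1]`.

3

The query [#6;H1] means: any carbon bearing exactly one hydrogen.
Check the 14 heavy atoms by environment: 3× C (H3) → no; 3× C (H1) → match; 2× C (H2) → no; 2× C (H0) → no; 2× O (H0) → no; 1× N (H2) → no; 1× O (H1) → no.
That gives 3 matching atoms.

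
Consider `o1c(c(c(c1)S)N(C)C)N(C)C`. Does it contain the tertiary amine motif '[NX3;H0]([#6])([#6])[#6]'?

Yes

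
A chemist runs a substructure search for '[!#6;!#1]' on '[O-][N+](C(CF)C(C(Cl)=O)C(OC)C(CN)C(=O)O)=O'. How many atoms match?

The query [!#6;!#1] means: not carbon and not hydrogen — any heteroatom.
Check the 19 heavy atoms by environment: 9× C → no; 5× O → match; 1× Cl → match; 1× N (charge +1) → match; 1× O (charge -1) → match; 1× F → match; 1× N → match.
Summing the matching environments: 5 + 1 + 1 + 1 + 1 + 1 = 10 matching atoms.

10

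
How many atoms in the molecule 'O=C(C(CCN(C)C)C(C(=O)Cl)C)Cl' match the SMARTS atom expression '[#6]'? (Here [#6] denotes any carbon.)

9

The query [#6] means: #6 matches any atom with atomic number 6 (carbon, aromatic or aliphatic).
Check the 14 heavy atoms by environment: 9× C → match; 2× O → no; 2× Cl → no; 1× N → no.
That gives 9 matching atoms.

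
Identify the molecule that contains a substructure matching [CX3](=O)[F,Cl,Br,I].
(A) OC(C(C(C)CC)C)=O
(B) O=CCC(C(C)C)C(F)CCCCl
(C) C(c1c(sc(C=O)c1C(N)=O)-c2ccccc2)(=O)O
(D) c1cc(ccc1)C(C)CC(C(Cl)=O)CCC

D

[CX3](=O)[F,Cl,Br,I] describes a carbonyl carbon bonded to a halogen (an acyl halide).
(A) has a carboxylic acid group (-C(=O)OH) but the carbonyl is bonded to -OH, not to a halogen.
(B) has a chloro substituent but the Cl is not on a carbonyl carbon.
(C) has a carboxylic acid group (-C(=O)OH) but the carbonyl is bonded to -OH, not to a halogen.
(D) contains an acyl chloride (-C(=O)Cl), which satisfies every atom and bond constraint.
So the answer is (D).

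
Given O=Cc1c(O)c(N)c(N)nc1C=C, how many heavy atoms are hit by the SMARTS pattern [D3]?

The query [D3] means: atom with exactly three heavy-atom neighbours.
Check the 13 heavy atoms by environment: 1× n (aromatic, D2) → no; 5× c (aromatic, D3) → match; 2× C (D2) → no; 1× C (D1) → no; 2× N (D1) → no; 2× O (D1) → no.
That gives 5 matching atoms.

5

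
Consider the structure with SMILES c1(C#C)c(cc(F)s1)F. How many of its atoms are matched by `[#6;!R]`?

2

The query [#6;!R] means: carbon not in any ring.
Check the 9 heavy atoms by environment: 1× s (aromatic, in 5-ring) → no; 4× c (aromatic, in 5-ring) → no; 2× F (acyclic) → no; 2× C (acyclic) → match.
That gives 2 matching atoms.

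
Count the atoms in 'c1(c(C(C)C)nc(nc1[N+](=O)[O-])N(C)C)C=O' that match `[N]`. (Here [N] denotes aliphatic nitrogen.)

2

The query [N] means: uppercase N matches aliphatic (non-aromatic) nitrogen only.
Check the 17 heavy atoms by environment: 2× n (aromatic) → no; 4× c (aromatic) → no; 1× N → match; 6× C → no; 1× N (charge +1) → match; 1× O (charge -1) → no; 2× O → no.
Summing the matching environments: 1 + 1 = 2 matching atoms.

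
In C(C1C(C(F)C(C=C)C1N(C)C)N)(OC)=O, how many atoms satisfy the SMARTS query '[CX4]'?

Check the 16 heavy atoms by environment: 8× C (X4) → match; 2× N (X3) → no; 3× C (X3) → no; 1× O (X1) → no; 1× O (X2) → no; 1× F (X1) → no.
That gives 8 matching atoms.

8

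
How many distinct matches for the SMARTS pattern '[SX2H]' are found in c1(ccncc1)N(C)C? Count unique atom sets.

[SX2H] is the SMARTS for a thiol: an aliphatic sulfur with two connections, one being H.
No fragment in the molecule satisfies every constraint, giving 0 matches.

0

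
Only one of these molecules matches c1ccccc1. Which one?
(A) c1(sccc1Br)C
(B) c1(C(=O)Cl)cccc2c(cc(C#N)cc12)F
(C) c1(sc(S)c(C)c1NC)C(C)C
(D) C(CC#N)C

B

c1ccccc1 describes six aromatic carbons in a ring (a benzene ring).
(A) has a methyl group (-CH3) but no six-membered all-carbon aromatic ring is present.
(B) contains the required atom environment, so the pattern matches.
(C) has a methyl group (-CH3) but no six-membered all-carbon aromatic ring is present.
(D) has a methyl group (-CH3) but no six-membered all-carbon aromatic ring is present.
So the answer is (B).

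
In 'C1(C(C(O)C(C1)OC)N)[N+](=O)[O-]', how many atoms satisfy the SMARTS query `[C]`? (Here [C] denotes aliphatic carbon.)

The query [C] means: uppercase C matches aliphatic (non-aromatic) carbon only.
Check the 12 heavy atoms by environment: 6× C → match; 3× O → no; 1× N (charge +1) → no; 1× O (charge -1) → no; 1× N → no.
That gives 6 matching atoms.

6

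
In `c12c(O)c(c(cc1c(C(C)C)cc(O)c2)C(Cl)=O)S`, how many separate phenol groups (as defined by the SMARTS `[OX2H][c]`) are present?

2

[OX2H][c] is the SMARTS for a phenol: a hydroxyl oxygen attached to an aromatic carbon.
The molecule carries 2 separate instances of a hydroxyl group (-OH) meeting every constraint; each maps to a distinct set of atoms, giving 2 matches.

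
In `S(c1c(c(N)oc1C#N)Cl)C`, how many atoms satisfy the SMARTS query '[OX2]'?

The query [OX2] means: aliphatic oxygen with two total connections — ether, hydroxyl, or ester single-bond O.
Check the 11 heavy atoms by environment: 1× o (aromatic, X2) → no; 4× c (aromatic, X3) → no; 1× N (X3) → no; 1× Cl (X1) → no; 1× C (X2) → no; 1× N (X1) → no; 1× S (X2) → no; 1× C (X4) → no.
No environment satisfies the query, so 0 matching atoms.

0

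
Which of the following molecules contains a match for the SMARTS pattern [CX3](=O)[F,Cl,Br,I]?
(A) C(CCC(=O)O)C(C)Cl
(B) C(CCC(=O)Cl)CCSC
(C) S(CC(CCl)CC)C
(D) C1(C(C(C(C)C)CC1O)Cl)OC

[CX3](=O)[F,Cl,Br,I] describes a carbonyl carbon bonded to a halogen (an acyl halide).
(A) has a carboxylic acid group (-C(=O)OH) but the carbonyl is bonded to -OH, not to a halogen.
(B) contains an acyl chloride (-C(=O)Cl), which satisfies every atom and bond constraint.
(C) has a chloro substituent but the Cl is not on a carbonyl carbon.
(D) has a chloro substituent but the Cl is not on a carbonyl carbon.
So the answer is (B).

B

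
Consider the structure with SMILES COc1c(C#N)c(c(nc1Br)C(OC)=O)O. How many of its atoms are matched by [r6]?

6

The query [r6] means: r6 matches atoms in a six-membered ring.
Check the 16 heavy atoms by environment: 1× n (aromatic, in 6-ring) → match; 5× c (aromatic, in 6-ring) → match; 1× Br (acyclic) → no; 4× C (acyclic) → no; 4× O (acyclic) → no; 1× N (acyclic) → no.
Summing the matching environments: 1 + 5 = 6 matching atoms.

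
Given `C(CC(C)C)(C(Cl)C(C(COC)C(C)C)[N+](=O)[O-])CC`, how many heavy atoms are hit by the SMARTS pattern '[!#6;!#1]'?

Check the 20 heavy atoms by environment: 15× C → no; 1× N (charge +1) → match; 1× O (charge -1) → match; 2× O → match; 1× Cl → match.
Summing the matching environments: 1 + 1 + 2 + 1 = 5 matching atoms.

5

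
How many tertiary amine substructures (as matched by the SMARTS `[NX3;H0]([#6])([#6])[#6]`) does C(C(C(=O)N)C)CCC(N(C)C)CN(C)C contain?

2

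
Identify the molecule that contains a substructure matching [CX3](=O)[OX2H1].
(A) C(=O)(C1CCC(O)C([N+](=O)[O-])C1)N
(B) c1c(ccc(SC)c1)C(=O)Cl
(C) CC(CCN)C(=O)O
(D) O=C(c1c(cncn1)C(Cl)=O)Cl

C

[CX3](=O)[OX2H1] describes an sp2 carbon double-bonded to O and single-bonded to an -OH oxygen (a carboxylic acid).
(A) has a primary amide (-C(=O)NH2) but the carbonyl is bonded to N, not to an -OH oxygen.
(B) has an acyl chloride (-C(=O)Cl) but the carbonyl is bonded to Cl, not to an -OH oxygen.
(C) contains a carboxylic acid group (-C(=O)OH), which satisfies every atom and bond constraint.
(D) has an acyl chloride (-C(=O)Cl) but the carbonyl is bonded to Cl, not to an -OH oxygen.
So the answer is (C).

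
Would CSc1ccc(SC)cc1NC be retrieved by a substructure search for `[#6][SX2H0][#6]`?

Yes

The pattern [#6][SX2H0][#6] describes an aliphatic sulfur bridging two carbons with no H on the sulfur — a thioether.
The molecule carries a methylthio ether (-SCH3), whose atoms satisfy every constraint of the query, so the pattern matches.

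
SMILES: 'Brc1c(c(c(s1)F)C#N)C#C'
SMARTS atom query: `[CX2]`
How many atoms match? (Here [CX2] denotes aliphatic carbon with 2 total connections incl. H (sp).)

3

Check the 11 heavy atoms by environment: 1× s (aromatic, X2) → no; 4× c (aromatic, X3) → no; 3× C (X2) → match; 1× N (X1) → no; 1× Br (X1) → no; 1× F (X1) → no.
That gives 3 matching atoms.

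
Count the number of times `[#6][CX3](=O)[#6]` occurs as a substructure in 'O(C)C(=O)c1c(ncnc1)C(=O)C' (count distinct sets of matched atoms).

1

[#6][CX3](=O)[#6] is the SMARTS for a ketone: a carbonyl carbon (no H) flanked by two carbons.
Exactly one fragment in the molecule meets all constraints, giving 1 match.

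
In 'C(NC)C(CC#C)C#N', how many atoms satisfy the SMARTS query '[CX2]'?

3

The query [CX2] means: C with X2: aliphatic carbon with exactly 2 total connections.
Check the 9 heavy atoms by environment: 4× C (X4) → no; 3× C (X2) → match; 1× N (X3) → no; 1× N (X1) → no.
That gives 3 matching atoms.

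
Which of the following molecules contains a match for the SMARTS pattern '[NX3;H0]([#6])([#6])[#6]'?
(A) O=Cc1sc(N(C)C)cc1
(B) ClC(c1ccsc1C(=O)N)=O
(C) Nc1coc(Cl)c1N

A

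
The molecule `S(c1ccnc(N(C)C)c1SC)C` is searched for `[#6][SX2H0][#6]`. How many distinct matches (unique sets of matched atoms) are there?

[#6][SX2H0][#6] is the SMARTS for a thioether: an aliphatic sulfur bridging two carbons with no H on the sulfur.
The molecule carries 2 separate instances of a methylthio ether (-SCH3) meeting every constraint; each maps to a distinct set of atoms, giving 2 matches.

2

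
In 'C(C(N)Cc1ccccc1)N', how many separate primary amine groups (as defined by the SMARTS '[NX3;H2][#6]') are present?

2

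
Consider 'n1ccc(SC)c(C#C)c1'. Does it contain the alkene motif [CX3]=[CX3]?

No

The pattern [CX3]=[CX3] describes a non-aromatic C=C double bond between two sp2 carbons — an alkene.
The closest candidate here is an ethynyl group (-C#CH), but the C-C bond is a triple bond, not a double bond. No other fragment satisfies the full query, so there is no match.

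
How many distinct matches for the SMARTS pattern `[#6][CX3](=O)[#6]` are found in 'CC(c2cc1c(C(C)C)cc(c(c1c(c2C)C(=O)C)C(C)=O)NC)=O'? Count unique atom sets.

[#6][CX3](=O)[#6] is the SMARTS for a ketone: a carbonyl carbon (no H) flanked by two carbons.
The molecule carries 3 separate instances of an acetyl/ketone group (-C(=O)CH3) meeting every constraint; each maps to a distinct set of atoms, giving 3 matches.

3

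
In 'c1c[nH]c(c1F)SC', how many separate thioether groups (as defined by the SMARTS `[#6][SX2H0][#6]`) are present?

1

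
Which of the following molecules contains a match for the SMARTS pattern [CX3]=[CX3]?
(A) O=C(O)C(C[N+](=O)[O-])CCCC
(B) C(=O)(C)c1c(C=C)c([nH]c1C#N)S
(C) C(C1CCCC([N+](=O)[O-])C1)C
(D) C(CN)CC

B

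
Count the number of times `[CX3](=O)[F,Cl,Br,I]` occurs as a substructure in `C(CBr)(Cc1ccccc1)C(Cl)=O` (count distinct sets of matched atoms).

1

[CX3](=O)[F,Cl,Br,I] is the SMARTS for an acyl halide: a carbonyl carbon bonded to a halogen.
Exactly one fragment in the molecule meets all constraints, giving 1 match.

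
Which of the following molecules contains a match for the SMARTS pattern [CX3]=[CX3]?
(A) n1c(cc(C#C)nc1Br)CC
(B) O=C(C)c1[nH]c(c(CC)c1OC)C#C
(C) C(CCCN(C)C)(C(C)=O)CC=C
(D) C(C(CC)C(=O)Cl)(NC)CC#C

C

[CX3]=[CX3] describes a non-aromatic C=C double bond between two sp2 carbons (an alkene).
(A) has an ethynyl group (-C#CH) but the C-C bond is a triple bond, not a double bond.
(B) has an ethyl group (-CH2CH3) but its C-C bond is a single bond between CX4 carbons, not CX3=CX3.
(C) contains a vinyl group (-CH=CH2), which satisfies every atom and bond constraint.
(D) has an ethynyl group (-C#CH) but the C-C bond is a triple bond, not a double bond.
So the answer is (C).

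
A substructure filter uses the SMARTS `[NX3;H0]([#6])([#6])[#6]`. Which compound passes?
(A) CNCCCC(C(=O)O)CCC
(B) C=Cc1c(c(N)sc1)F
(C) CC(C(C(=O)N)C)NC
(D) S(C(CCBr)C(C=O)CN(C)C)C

D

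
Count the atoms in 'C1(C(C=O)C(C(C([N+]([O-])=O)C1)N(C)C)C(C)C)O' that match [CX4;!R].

5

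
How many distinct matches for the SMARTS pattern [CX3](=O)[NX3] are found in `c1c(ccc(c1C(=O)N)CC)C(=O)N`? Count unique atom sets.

[CX3](=O)[NX3] is the SMARTS for an amide: a carbonyl carbon bonded to a trivalent nitrogen.
The molecule carries 2 separate instances of a primary amide (-C(=O)NH2) meeting every constraint; each maps to a distinct set of atoms, giving 2 matches.

2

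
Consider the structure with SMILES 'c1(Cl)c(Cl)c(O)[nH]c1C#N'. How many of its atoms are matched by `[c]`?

Check the 10 heavy atoms by environment: 1× n (aromatic) → no; 4× c (aromatic) → match; 2× Cl → no; 1× C → no; 1× N → no; 1× O → no.
That gives 4 matching atoms.

4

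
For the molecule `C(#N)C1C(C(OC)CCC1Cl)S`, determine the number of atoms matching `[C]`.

8

Check the 12 heavy atoms by environment: 8× C → match; 1× N → no; 1× O → no; 1× Cl → no; 1× S → no.
That gives 8 matching atoms.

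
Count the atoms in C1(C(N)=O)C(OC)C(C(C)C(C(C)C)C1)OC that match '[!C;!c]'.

4

The query [!C;!c] means: neither aliphatic nor aromatic carbon — same as [!#6].
Check the 17 heavy atoms by environment: 13× C → no; 3× O → match; 1× N → match.
Summing the matching environments: 3 + 1 = 4 matching atoms.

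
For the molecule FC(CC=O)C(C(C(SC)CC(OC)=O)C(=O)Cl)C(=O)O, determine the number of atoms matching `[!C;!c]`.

The query [!C;!c] means: neither aliphatic nor aromatic carbon — same as [!#6].
Check the 21 heavy atoms by environment: 12× C → no; 1× F → match; 6× O → match; 1× S → match; 1× Cl → match.
Summing the matching environments: 1 + 6 + 1 + 1 = 9 matching atoms.

9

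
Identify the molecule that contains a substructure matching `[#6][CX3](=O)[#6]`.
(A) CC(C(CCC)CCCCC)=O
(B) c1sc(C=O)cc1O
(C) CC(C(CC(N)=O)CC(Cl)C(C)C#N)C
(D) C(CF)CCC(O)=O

[#6][CX3](=O)[#6] describes a carbonyl carbon (no H) flanked by two carbons (a ketone).
(A) contains an acetyl/ketone group (-C(=O)CH3), which satisfies every atom and bond constraint.
(B) has an aldehyde (-CHO) but the carbonyl carbon has H1, so it is not flanked by two carbons.
(C) has a primary amide (-C(=O)NH2) but one neighbour of the carbonyl carbon is N, not C.
(D) has a carboxylic acid group (-C(=O)OH) but one neighbour of the carbonyl carbon is O, not C.
So the answer is (A).

A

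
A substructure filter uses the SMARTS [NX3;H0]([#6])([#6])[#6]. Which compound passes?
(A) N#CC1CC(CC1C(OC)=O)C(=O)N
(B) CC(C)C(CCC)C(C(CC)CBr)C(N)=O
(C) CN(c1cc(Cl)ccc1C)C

[NX3;H0]([#6])([#6])[#6] describes a trivalent nitrogen with no H, bonded to three carbons (a tertiary amine).
(A) has a primary amide (-C(=O)NH2) but the amide nitrogen has H2 and only one carbon neighbour.
(B) has a primary amide (-C(=O)NH2) but the amide nitrogen has H2 and only one carbon neighbour.
(C) contains a dimethylamino group (-N(CH3)2), which satisfies every atom and bond constraint.
So the answer is (C).

C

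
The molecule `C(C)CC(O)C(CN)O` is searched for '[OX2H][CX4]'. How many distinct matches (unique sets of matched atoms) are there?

2

[OX2H][CX4] is the SMARTS for an aliphatic alcohol: a hydroxyl oxygen bound to an sp3 (X4) carbon.
The molecule carries 2 separate instances of a hydroxyl group (-OH) meeting every constraint; each maps to a distinct set of atoms, giving 2 matches.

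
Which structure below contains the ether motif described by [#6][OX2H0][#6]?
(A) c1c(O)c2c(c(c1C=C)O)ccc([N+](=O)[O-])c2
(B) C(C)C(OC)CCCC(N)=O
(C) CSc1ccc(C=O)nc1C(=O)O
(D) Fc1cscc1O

[#6][OX2H0][#6] describes an aliphatic oxygen bridging two carbons with no H on the oxygen (an ether).
(A) has a hydroxyl group (-OH) but the oxygen has H1, not H0 bridging two carbons.
(B) contains a methoxy ether (-OCH3), which satisfies every atom and bond constraint.
(C) has a carboxylic acid group (-C(=O)OH) but the -OH oxygen has H1; the =O is OX1, not OX2.
(D) has a hydroxyl group (-OH) but the oxygen has H1, not H0 bridging two carbons.
So the answer is (B).

B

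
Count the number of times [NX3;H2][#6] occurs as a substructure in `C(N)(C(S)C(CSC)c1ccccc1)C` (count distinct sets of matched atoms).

[NX3;H2][#6] is the SMARTS for a primary amine: a trivalent nitrogen with two H attached to carbon.
Exactly one fragment in the molecule meets all constraints, giving 1 match.

1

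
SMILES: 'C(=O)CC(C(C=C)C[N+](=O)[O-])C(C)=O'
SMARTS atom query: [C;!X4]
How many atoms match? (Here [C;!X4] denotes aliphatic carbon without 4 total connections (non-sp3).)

4

The query [C;!X4] means: aliphatic carbon that does not have four total connections.
Check the 14 heavy atoms by environment: 5× C (X4) → no; 1× N (charge +1, X3) → no; 1× O (charge -1, X1) → no; 3× O (X1) → no; 4× C (X3) → match.
That gives 4 matching atoms.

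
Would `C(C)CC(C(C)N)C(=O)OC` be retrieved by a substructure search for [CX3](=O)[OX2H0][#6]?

The pattern [CX3](=O)[OX2H0][#6] describes a carbonyl carbon bonded to an oxygen that is itself bonded to carbon (no H on that O) — an ester.
The molecule carries a methyl-ester group (-C(=O)OCH3), whose atoms satisfy every constraint of the query, so the pattern matches.

Yes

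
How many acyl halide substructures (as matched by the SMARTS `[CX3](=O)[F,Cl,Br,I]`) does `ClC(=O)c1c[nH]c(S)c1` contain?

[CX3](=O)[F,Cl,Br,I] is the SMARTS for an acyl halide: a carbonyl carbon bonded to a halogen.
Exactly one fragment in the molecule meets all constraints, giving 1 match.

1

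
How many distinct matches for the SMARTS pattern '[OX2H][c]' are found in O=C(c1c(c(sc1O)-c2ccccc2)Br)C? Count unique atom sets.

1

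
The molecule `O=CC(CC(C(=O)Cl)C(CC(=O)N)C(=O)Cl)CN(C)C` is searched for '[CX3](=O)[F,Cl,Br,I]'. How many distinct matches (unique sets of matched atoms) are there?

[CX3](=O)[F,Cl,Br,I] is the SMARTS for an acyl halide: a carbonyl carbon bonded to a halogen.
The molecule carries 2 separate instances of an acyl chloride (-C(=O)Cl) meeting every constraint; each maps to a distinct set of atoms, giving 2 matches.

2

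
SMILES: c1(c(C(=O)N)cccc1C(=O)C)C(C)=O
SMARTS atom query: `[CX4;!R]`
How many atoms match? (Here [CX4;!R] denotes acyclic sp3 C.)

2

The query [CX4;!R] means: aliphatic carbon with four total connections, not in a ring.
Check the 15 heavy atoms by environment: 6× c (aromatic, X3, in 6-ring) → no; 3× C (X3, acyclic) → no; 3× O (X1, acyclic) → no; 2× C (X4, acyclic) → match; 1× N (X3, acyclic) → no.
That gives 2 matching atoms.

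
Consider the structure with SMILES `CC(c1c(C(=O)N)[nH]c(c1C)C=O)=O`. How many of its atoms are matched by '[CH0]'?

The query [CH0] means: aliphatic carbon with no attached hydrogen.
Check the 14 heavy atoms by environment: 1× n (aromatic, H1) → no; 4× c (aromatic, H0) → no; 2× C (H0) → match; 3× O (H0) → no; 2× C (H3) → no; 1× N (H2) → no; 1× C (H1) → no.
That gives 2 matching atoms.

2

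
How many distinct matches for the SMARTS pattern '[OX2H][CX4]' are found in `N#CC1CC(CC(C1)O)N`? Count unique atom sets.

1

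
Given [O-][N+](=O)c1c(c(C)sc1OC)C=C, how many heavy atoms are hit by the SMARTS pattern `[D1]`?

The query [D1] means: atom with exactly one heavy-atom neighbour (degree 1).
Check the 13 heavy atoms by environment: 1× s (aromatic, D2) → no; 4× c (aromatic, D3) → no; 3× C (D1) → match; 1× O (D2) → no; 1× N (charge +1, D3) → no; 1× O (charge -1, D1) → match; 1× O (D1) → match; 1× C (D2) → no.
Summing the matching environments: 3 + 1 + 1 = 5 matching atoms.

5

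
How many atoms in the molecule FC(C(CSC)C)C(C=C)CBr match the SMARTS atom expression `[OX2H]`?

The query [OX2H] means: aliphatic oxygen with two connections, one of which is H — an -OH oxygen.
Check the 12 heavy atoms by environment: 2× C (H2, X4) → no; 3× C (H1, X4) → no; 2× C (H3, X4) → no; 1× Br (H0, X1) → no; 1× S (H0, X2) → no; 1× F (H0, X1) → no; 1× C (H1, X3) → no; 1× C (H2, X3) → no.
No environment satisfies the query, so 0 matching atoms.

0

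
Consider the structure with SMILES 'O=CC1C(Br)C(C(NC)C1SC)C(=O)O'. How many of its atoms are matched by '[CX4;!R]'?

2

The query [CX4;!R] means: aliphatic carbon with four total connections, not in a ring.
Check the 15 heavy atoms by environment: 5× C (X4, in 5-ring) → no; 1× N (X3, acyclic) → no; 2× C (X4, acyclic) → match; 1× S (X2, acyclic) → no; 1× Br (X1, acyclic) → no; 2× C (X3, acyclic) → no; 2× O (X1, acyclic) → no; 1× O (X2, acyclic) → no.
That gives 2 matching atoms.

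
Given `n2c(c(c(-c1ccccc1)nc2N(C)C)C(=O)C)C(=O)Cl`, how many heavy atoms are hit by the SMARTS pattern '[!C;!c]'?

6

The query [!C;!c] means: neither aliphatic nor aromatic carbon — same as [!#6].
Check the 21 heavy atoms by environment: 2× n (aromatic) → match; 10× c (aromatic) → no; 1× N → match; 5× C → no; 2× O → match; 1× Cl → match.
Summing the matching environments: 2 + 1 + 2 + 1 = 6 matching atoms.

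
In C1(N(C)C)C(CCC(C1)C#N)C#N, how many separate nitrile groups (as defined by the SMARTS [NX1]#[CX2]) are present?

[NX1]#[CX2] is the SMARTS for a nitrile: a nitrogen triple-bonded to a two-connected carbon.
The molecule carries 2 separate instances of a nitrile (-C#N) meeting every constraint; each maps to a distinct set of atoms, giving 2 matches.

2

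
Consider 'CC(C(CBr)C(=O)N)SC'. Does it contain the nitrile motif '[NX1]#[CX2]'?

The pattern [NX1]#[CX2] describes a nitrogen triple-bonded to a two-connected carbon — a nitrile.
The closest candidate here is a primary amide (-C(=O)NH2), but the nitrogen is NX3, not NX1. No other fragment satisfies the full query, so there is no match.

No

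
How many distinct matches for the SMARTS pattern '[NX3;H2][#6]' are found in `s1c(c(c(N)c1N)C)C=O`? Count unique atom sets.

2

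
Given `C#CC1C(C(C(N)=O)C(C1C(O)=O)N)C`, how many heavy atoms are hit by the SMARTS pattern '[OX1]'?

2

The query [OX1] means: aliphatic oxygen with one total connection — typically a carbonyl =O or an oxide.
Check the 15 heavy atoms by environment: 6× C (X4) → no; 2× C (X3) → no; 2× O (X1) → match; 1× O (X2) → no; 2× N (X3) → no; 2× C (X2) → no.
That gives 2 matching atoms.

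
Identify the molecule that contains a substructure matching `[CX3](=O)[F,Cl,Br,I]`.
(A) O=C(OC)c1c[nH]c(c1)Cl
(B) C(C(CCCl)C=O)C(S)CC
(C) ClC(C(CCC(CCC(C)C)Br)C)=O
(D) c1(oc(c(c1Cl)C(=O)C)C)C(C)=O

C

[CX3](=O)[F,Cl,Br,I] describes a carbonyl carbon bonded to a halogen (an acyl halide).
(A) has a methyl-ester group (-C(=O)OCH3) but the carbonyl is bonded to -O-C, not to a halogen.
(B) has a chloro substituent but the Cl is not on a carbonyl carbon.
(C) contains an acyl chloride (-C(=O)Cl), which satisfies every atom and bond constraint.
(D) has a chloro substituent but the Cl is not on a carbonyl carbon.
So the answer is (C).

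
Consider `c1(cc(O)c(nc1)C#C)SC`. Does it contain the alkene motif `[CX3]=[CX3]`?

No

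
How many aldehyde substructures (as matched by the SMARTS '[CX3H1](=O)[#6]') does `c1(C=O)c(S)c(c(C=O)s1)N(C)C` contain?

2

[CX3H1](=O)[#6] is the SMARTS for an aldehyde: an sp2 carbon with one H, double-bonded to O and single-bonded to carbon.
The molecule carries 2 separate instances of an aldehyde (-CHO) meeting every constraint; each maps to a distinct set of atoms, giving 2 matches.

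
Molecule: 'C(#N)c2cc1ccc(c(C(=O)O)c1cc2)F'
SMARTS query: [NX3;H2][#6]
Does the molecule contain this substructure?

The pattern [NX3;H2][#6] describes a trivalent nitrogen with two H attached to carbon — a primary amine.
The closest candidate here is a nitrile (-C#N), but the nitrogen is NX1 (triple-bonded), not NX3 with two H. No other fragment satisfies the full query, so there is no match.

No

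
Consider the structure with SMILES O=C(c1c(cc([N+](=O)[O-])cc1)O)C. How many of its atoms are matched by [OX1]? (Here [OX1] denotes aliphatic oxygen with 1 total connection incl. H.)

3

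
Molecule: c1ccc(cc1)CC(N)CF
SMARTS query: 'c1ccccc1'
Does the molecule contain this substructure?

The pattern c1ccccc1 describes six aromatic carbons in a ring — a benzene ring.
The molecule carries a phenyl ring, whose atoms satisfy every constraint of the query, so the pattern matches.

Yes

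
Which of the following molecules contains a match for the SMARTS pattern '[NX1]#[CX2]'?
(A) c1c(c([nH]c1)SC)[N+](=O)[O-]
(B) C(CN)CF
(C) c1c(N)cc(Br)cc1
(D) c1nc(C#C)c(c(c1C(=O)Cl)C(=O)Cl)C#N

D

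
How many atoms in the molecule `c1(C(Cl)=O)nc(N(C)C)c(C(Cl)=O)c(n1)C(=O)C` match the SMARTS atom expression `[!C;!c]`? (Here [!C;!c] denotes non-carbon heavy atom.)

Check the 18 heavy atoms by environment: 2× n (aromatic) → match; 4× c (aromatic) → no; 6× C → no; 3× O → match; 2× Cl → match; 1× N → match.
Summing the matching environments: 2 + 3 + 2 + 1 = 8 matching atoms.

8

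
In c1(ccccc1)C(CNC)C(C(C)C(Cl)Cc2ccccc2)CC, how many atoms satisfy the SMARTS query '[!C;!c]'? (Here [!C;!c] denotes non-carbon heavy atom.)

2

The query [!C;!c] means: neither aliphatic nor aromatic carbon — same as [!#6].
Check the 24 heavy atoms by environment: 10× C → no; 1× N → match; 1× Cl → match; 12× c (aromatic) → no.
Summing the matching environments: 1 + 1 = 2 matching atoms.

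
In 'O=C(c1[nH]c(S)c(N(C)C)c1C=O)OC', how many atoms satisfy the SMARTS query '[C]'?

5

Check the 15 heavy atoms by environment: 1× n (aromatic) → no; 4× c (aromatic) → no; 1× N → no; 5× C → match; 3× O → no; 1× S → no.
That gives 5 matching atoms.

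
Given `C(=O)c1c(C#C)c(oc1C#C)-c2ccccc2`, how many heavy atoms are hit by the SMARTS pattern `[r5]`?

5

The query [r5] means: r5 matches atoms in a five-membered ring.
Check the 17 heavy atoms by environment: 1× o (aromatic, in 5-ring) → match; 4× c (aromatic, in 5-ring) → match; 5× C (acyclic) → no; 1× O (acyclic) → no; 6× c (aromatic, in 6-ring) → no.
Summing the matching environments: 1 + 4 = 5 matching atoms.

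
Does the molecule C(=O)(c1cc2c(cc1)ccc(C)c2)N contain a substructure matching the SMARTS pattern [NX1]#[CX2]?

No

The pattern [NX1]#[CX2] describes a nitrogen triple-bonded to a two-connected carbon — a nitrile.
The closest candidate here is a primary amide (-C(=O)NH2), but the nitrogen is NX3, not NX1. No other fragment satisfies the full query, so there is no match.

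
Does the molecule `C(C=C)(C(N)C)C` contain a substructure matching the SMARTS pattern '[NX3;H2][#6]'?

Yes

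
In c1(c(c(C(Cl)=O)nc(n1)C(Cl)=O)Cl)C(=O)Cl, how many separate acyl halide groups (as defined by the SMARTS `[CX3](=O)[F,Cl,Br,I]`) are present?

3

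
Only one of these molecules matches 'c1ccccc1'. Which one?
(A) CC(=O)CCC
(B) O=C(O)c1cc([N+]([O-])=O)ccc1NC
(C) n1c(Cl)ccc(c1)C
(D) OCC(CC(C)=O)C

c1ccccc1 describes six aromatic carbons in a ring (a benzene ring).
(A) has a methyl group (-CH3) but no six-membered all-carbon aromatic ring is present.
(B) contains the required atom environment, so the pattern matches.
(C) has a methyl group (-CH3) but no six-membered all-carbon aromatic ring is present.
(D) has a methyl group (-CH3) but no six-membered all-carbon aromatic ring is present.
So the answer is (B).

B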